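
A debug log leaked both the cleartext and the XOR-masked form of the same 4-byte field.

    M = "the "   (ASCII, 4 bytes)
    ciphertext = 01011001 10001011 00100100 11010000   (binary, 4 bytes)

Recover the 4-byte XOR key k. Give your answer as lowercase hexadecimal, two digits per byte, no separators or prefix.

Since ciphertext = M ⊕ k, XORing both sides with M gives k = M ⊕ ciphertext.
01110100 ⊕ 01011001 = 00101101
01101000 ⊕ 10001011 = 11100011
01100101 ⊕ 00100100 = 01000001
00100000 ⊕ 11010000 = 11110000

2de341f0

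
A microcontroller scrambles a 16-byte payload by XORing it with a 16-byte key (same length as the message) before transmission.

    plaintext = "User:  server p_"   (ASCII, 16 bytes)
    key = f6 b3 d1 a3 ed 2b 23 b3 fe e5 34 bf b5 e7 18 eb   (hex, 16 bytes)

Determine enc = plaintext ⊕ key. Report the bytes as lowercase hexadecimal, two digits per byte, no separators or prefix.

XOR is its own inverse, so applying the key byte-wise gives the result directly.
55 ⊕ f6 = a3
73 ⊕ b3 = c0
65 ⊕ d1 = b4
72 ⊕ a3 = d1
3a ⊕ ed = d7
20 ⊕ 2b = 0b
20 ⊕ 23 = 03
73 ⊕ b3 = c0
65 ⊕ fe = 9b
72 ⊕ e5 = 97
76 ⊕ 34 = 42
65 ⊕ bf = da
72 ⊕ b5 = c7
20 ⊕ e7 = c7
70 ⊕ 18 = 68
5f ⊕ eb = b4

a3c0b4d1d70b03c09b9742dac7c768b4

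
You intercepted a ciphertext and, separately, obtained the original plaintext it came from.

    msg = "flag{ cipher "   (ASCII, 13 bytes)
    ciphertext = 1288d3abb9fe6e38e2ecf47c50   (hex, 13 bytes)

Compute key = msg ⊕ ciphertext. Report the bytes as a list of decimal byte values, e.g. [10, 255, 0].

[116, 228, 178, 204, 194, 222, 13, 81, 146, 132, 145, 14, 112]

Since ciphertext = msg ⊕ key, XORing both sides with msg gives key = msg ⊕ ciphertext.
102 XOR  18 = 116
108 XOR 136 = 228
 97 XOR 211 = 178
103 XOR 171 = 204
123 XOR 185 = 194
 32 XOR 254 = 222
 99 XOR 110 =  13
105 XOR  56 =  81
112 XOR 226 = 146
104 XOR 236 = 132
101 XOR 244 = 145
114 XOR 124 =  14
 32 XOR  80 = 112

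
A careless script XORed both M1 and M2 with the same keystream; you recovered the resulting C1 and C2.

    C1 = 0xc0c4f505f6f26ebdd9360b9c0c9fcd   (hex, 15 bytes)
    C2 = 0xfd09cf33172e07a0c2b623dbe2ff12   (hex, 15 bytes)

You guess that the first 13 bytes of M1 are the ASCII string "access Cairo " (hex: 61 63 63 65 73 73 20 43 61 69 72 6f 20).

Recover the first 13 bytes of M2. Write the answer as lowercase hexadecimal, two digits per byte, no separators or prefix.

5cae595392af495e7ae95a28ce

First, C1 ⊕ C2 = (M1 ⊕ K) ⊕ (M2 ⊕ K) = M1 ⊕ M2, so the key drops out. Then M2 = (M1 ⊕ M2) ⊕ M1 over the first 13 bytes.
byte 0: (c0 xor fd) xor 61 = 3d xor 61 = 5c
byte 1: (c4 xor 09) xor 63 = cd xor 63 = ae
byte 2: (f5 xor cf) xor 63 = 3a xor 63 = 59
byte 3: (05 xor 33) xor 65 = 36 xor 65 = 53
byte 4: (f6 xor 17) xor 73 = e1 xor 73 = 92
byte 5: (f2 xor 2e) xor 73 = dc xor 73 = af
byte 6: (6e xor 07) xor 20 = 69 xor 20 = 49
byte 7: (bd xor a0) xor 43 = 1d xor 43 = 5e
byte 8: (d9 xor c2) xor 61 = 1b xor 61 = 7a
byte 9: (36 xor b6) xor 69 = 80 xor 69 = e9
byte 10: (0b xor 23) xor 72 = 28 xor 72 = 5a
byte 11: (9c xor db) xor 6f = 47 xor 6f = 28
byte 12: (0c xor e2) xor 20 = ee xor 20 = ce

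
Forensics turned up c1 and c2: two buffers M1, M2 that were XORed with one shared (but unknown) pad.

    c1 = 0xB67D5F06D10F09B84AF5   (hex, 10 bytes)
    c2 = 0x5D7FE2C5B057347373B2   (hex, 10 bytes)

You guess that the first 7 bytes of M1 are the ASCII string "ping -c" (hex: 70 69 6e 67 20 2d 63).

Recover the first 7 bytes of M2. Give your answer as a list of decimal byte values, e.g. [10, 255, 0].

[155, 107, 211, 164, 65, 117, 94]

First, c1 ⊕ c2 = (M1 ⊕ K) ⊕ (M2 ⊕ K) = M1 ⊕ M2, so the key drops out. Then M2 = (M1 ⊕ M2) ⊕ M1 over the first 7 bytes.
byte 0: (b6 xor 5d) xor 70 = eb xor 70 = 9b
byte 1: (7d xor 7f) xor 69 = 02 xor 69 = 6b
byte 2: (5f xor e2) xor 6e = bd xor 6e = d3
byte 3: (06 xor c5) xor 67 = c3 xor 67 = a4
byte 4: (d1 xor b0) xor 20 = 61 xor 20 = 41
byte 5: (0f xor 57) xor 2d = 58 xor 2d = 75
byte 6: (09 xor 34) xor 63 = 3d xor 63 = 5e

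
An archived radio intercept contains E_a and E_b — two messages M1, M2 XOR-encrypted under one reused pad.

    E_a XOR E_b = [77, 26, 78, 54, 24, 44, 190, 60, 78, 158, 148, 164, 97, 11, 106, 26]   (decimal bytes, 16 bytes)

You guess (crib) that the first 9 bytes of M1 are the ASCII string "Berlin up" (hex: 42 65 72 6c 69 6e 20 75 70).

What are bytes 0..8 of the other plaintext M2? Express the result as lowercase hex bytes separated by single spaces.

0f 7f 3c 5a 71 42 9e 49 3e

Since E_a ⊕ E_b = M1 ⊕ M2, XORing with the guessed M1 bytes yields the corresponding M2 bytes: M2 = (E_a ⊕ E_b) ⊕ M1.
byte 0: 4d XOR 42 = 0f
byte 1: 1a XOR 65 = 7f
byte 2: 4e XOR 72 = 3c
byte 3: 36 XOR 6c = 5a
byte 4: 18 XOR 69 = 71
byte 5: 2c XOR 6e = 42
byte 6: be XOR 20 = 9e
byte 7: 3c XOR 75 = 49
byte 8: 4e XOR 70 = 3e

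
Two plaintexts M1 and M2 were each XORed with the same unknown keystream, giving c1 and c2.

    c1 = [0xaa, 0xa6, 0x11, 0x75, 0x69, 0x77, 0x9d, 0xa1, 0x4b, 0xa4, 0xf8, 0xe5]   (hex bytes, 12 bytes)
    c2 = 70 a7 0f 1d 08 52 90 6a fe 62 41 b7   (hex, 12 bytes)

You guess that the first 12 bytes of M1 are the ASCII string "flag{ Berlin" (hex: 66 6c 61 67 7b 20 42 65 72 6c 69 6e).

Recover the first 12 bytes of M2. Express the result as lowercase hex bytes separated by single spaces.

First, c1 ⊕ c2 = (M1 ⊕ K) ⊕ (M2 ⊕ K) = M1 ⊕ M2, so the key drops out. Then M2 = (M1 ⊕ M2) ⊕ M1 over the first 12 bytes.
byte 0: (aa ^ 70) ^ 66 = da ^ 66 = bc
byte 1: (a6 ^ a7) ^ 6c = 01 ^ 6c = 6d
byte 2: (11 ^ 0f) ^ 61 = 1e ^ 61 = 7f
byte 3: (75 ^ 1d) ^ 67 = 68 ^ 67 = 0f
byte 4: (69 ^ 08) ^ 7b = 61 ^ 7b = 1a
byte 5: (77 ^ 52) ^ 20 = 25 ^ 20 = 05
byte 6: (9d ^ 90) ^ 42 = 0d ^ 42 = 4f
byte 7: (a1 ^ 6a) ^ 65 = cb ^ 65 = ae
byte 8: (4b ^ fe) ^ 72 = b5 ^ 72 = c7
byte 9: (a4 ^ 62) ^ 6c = c6 ^ 6c = aa
byte 10: (f8 ^ 41) ^ 69 = b9 ^ 69 = d0
byte 11: (e5 ^ b7) ^ 6e = 52 ^ 6e = 3c

bc 6d 7f 0f 1a 05 4f ae c7 aa d0 3c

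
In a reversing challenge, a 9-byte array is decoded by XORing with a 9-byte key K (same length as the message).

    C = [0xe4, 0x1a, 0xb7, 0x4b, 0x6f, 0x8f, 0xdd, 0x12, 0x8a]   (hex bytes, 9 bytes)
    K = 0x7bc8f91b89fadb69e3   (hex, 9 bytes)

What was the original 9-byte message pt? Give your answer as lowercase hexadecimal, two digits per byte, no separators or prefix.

9fd24e50e675067b69

XOR is its own inverse, so applying the key byte-wise gives the result directly.
byte 0: 228 XOR 123 = 159
byte 1:  26 XOR 200 = 210
byte 2: 183 XOR 249 =  78
byte 3:  75 XOR  27 =  80
byte 4: 111 XOR 137 = 230
byte 5: 143 XOR 250 = 117
byte 6: 221 XOR 219 =   6
byte 7:  18 XOR 105 = 123
byte 8: 138 XOR 227 = 105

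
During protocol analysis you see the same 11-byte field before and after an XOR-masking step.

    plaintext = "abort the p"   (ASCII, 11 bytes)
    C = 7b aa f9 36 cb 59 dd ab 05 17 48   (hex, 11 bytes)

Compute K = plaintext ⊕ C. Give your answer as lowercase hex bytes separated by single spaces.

1a c8 96 44 bf 79 a9 c3 60 37 38

Since C = plaintext ⊕ K, XORing both sides with plaintext gives K = plaintext ⊕ C.
61 XOR 7b = 1a
62 XOR aa = c8
6f XOR f9 = 96
72 XOR 36 = 44
74 XOR cb = bf
20 XOR 59 = 79
74 XOR dd = a9
68 XOR ab = c3
65 XOR 05 = 60
20 XOR 17 = 37
70 XOR 48 = 38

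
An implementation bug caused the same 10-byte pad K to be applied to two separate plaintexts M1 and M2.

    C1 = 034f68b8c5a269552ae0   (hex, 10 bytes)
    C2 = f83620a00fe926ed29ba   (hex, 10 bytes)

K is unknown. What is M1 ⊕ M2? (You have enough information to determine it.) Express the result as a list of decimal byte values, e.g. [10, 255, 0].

[251, 121, 72, 24, 202, 75, 79, 184, 3, 90]

C1 ⊕ C2 = (M1 ⊕ K) ⊕ (M2 ⊕ K) = M1 ⊕ M2 — the shared key cancels under XOR.
byte 0: 03 ⊕ f8 = fb
byte 1: 4f ⊕ 36 = 79
byte 2: 68 ⊕ 20 = 48
byte 3: b8 ⊕ a0 = 18
byte 4: c5 ⊕ 0f = ca
byte 5: a2 ⊕ e9 = 4b
byte 6: 69 ⊕ 26 = 4f
byte 7: 55 ⊕ ed = b8
byte 8: 2a ⊕ 29 = 03
byte 9: e0 ⊕ ba = 5a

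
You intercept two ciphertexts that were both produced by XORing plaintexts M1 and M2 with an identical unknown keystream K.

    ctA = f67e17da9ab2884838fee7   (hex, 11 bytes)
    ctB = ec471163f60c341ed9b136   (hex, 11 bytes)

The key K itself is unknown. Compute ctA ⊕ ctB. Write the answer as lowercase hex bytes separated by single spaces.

ctA ⊕ ctB = (M1 ⊕ K) ⊕ (M2 ⊕ K) = M1 ⊕ M2 — the shared key cancels under XOR.
byte 0: 11110110 XOR 11101100 = 00011010
byte 1: 01111110 XOR 01000111 = 00111001
byte 2: 00010111 XOR 00010001 = 00000110
byte 3: 11011010 XOR 01100011 = 10111001
byte 4: 10011010 XOR 11110110 = 01101100
byte 5: 10110010 XOR 00001100 = 10111110
byte 6: 10001000 XOR 00110100 = 10111100
byte 7: 01001000 XOR 00011110 = 01010110
byte 8: 00111000 XOR 11011001 = 11100001
byte 9: 11111110 XOR 10110001 = 01001111
byte 10: 11100111 XOR 00110110 = 11010001

1a 39 06 b9 6c be bc 56 e1 4f d1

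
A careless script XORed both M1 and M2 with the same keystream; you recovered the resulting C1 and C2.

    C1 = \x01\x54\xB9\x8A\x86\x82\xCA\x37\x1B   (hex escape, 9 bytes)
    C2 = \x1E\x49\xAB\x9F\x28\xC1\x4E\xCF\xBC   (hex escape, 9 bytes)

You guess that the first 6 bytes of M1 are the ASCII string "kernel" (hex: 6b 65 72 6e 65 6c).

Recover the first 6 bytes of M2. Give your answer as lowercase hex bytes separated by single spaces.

First, C1 ⊕ C2 = (M1 ⊕ K) ⊕ (M2 ⊕ K) = M1 ⊕ M2, so the key drops out. Then M2 = (M1 ⊕ M2) ⊕ M1 over the first 6 bytes.
byte 0: (01 ^ 1e) ^ 6b = 1f ^ 6b = 74
byte 1: (54 ^ 49) ^ 65 = 1d ^ 65 = 78
byte 2: (b9 ^ ab) ^ 72 = 12 ^ 72 = 60
byte 3: (8a ^ 9f) ^ 6e = 15 ^ 6e = 7b
byte 4: (86 ^ 28) ^ 65 = ae ^ 65 = cb
byte 5: (82 ^ c1) ^ 6c = 43 ^ 6c = 2f

74 78 60 7b cb 2f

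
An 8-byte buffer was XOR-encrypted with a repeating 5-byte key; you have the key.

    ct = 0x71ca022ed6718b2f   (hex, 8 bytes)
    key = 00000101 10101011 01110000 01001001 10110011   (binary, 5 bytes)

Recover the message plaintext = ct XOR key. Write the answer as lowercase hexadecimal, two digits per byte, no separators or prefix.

746172676574205f

The 5-byte key repeats, so the effective keystream is 05 ab 70 49 b3 05 ab 70.
byte 0: 71 XOR 05 = 74
byte 1: ca XOR ab = 61
byte 2: 02 XOR 70 = 72
byte 3: 2e XOR 49 = 67
byte 4: d6 XOR b3 = 65
byte 5: 71 XOR 05 = 74
byte 6: 8b XOR ab = 20
byte 7: 2f XOR 70 = 5f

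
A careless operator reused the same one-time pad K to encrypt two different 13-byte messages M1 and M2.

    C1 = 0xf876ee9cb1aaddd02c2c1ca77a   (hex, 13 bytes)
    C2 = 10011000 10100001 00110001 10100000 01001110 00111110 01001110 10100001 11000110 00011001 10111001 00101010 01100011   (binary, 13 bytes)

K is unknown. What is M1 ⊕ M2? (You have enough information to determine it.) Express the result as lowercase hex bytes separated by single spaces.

60 d7 df 3c ff 94 93 71 ea 35 a5 8d 19

C1 ⊕ C2 = (M1 ⊕ K) ⊕ (M2 ⊕ K) = M1 ⊕ M2 — the shared key cancels under XOR.
byte 0: f8 ^ 98 = 60
byte 1: 76 ^ a1 = d7
byte 2: ee ^ 31 = df
byte 3: 9c ^ a0 = 3c
byte 4: b1 ^ 4e = ff
byte 5: aa ^ 3e = 94
byte 6: dd ^ 4e = 93
byte 7: d0 ^ a1 = 71
byte 8: 2c ^ c6 = ea
byte 9: 2c ^ 19 = 35
byte 10: 1c ^ b9 = a5
byte 11: a7 ^ 2a = 8d
byte 12: 7a ^ 63 = 19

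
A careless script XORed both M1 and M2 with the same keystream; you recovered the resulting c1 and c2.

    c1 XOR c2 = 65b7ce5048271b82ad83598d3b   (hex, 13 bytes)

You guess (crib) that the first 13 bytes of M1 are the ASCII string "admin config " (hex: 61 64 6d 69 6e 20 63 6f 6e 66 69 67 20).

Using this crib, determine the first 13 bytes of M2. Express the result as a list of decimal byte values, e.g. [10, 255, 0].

[4, 211, 163, 57, 38, 7, 120, 237, 195, 229, 48, 234, 27]

Since c1 ⊕ c2 = M1 ⊕ M2, XORing with the guessed M1 bytes yields the corresponding M2 bytes: M2 = (c1 ⊕ c2) ⊕ M1.
byte 0: 65 xor 61 = 04
byte 1: b7 xor 64 = d3
byte 2: ce xor 6d = a3
byte 3: 50 xor 69 = 39
byte 4: 48 xor 6e = 26
byte 5: 27 xor 20 = 07
byte 6: 1b xor 63 = 78
byte 7: 82 xor 6f = ed
byte 8: ad xor 6e = c3
byte 9: 83 xor 66 = e5
byte 10: 59 xor 69 = 30
byte 11: 8d xor 67 = ea
byte 12: 3b xor 20 = 1b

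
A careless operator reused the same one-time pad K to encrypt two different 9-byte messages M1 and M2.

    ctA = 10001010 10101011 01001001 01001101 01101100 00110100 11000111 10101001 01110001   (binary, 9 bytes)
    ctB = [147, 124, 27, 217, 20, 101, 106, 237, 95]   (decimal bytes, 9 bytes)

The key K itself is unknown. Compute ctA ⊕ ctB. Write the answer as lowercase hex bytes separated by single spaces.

19 d7 52 94 78 51 ad 44 2e

ctA ⊕ ctB = (M1 ⊕ K) ⊕ (M2 ⊕ K) = M1 ⊕ M2 — the shared key cancels under XOR.
8a ⊕ 93 = 19
ab ⊕ 7c = d7
49 ⊕ 1b = 52
4d ⊕ d9 = 94
6c ⊕ 14 = 78
34 ⊕ 65 = 51
c7 ⊕ 6a = ad
a9 ⊕ ed = 44
71 ⊕ 5f = 2e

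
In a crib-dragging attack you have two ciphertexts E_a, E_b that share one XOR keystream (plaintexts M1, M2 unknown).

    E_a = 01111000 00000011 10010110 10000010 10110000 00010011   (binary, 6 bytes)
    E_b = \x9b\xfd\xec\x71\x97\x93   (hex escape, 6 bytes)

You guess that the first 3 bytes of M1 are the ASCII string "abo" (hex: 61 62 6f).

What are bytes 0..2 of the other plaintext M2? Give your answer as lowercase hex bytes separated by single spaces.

82 9c 15

First, E_a ⊕ E_b = (M1 ⊕ K) ⊕ (M2 ⊕ K) = M1 ⊕ M2, so the key drops out. Then M2 = (M1 ⊕ M2) ⊕ M1 over the first 3 bytes.
byte 0: (78 xor 9b) xor 61 = e3 xor 61 = 82
byte 1: (03 xor fd) xor 62 = fe xor 62 = 9c
byte 2: (96 xor ec) xor 6f = 7a xor 6f = 15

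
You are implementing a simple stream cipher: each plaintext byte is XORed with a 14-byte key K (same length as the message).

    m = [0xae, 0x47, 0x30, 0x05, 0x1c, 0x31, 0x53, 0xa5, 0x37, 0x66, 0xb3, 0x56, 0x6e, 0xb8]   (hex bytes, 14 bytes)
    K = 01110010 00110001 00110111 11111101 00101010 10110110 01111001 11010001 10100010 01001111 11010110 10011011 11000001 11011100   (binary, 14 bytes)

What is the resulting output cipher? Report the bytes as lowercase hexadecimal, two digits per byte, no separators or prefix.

XOR is its own inverse, so applying the key byte-wise gives the result directly.
ae XOR 72 = dc
47 XOR 31 = 76
30 XOR 37 = 07
05 XOR fd = f8
1c XOR 2a = 36
31 XOR b6 = 87
53 XOR 79 = 2a
a5 XOR d1 = 74
37 XOR a2 = 95
66 XOR 4f = 29
b3 XOR d6 = 65
56 XOR 9b = cd
6e XOR c1 = af
b8 XOR dc = 64

dc7607f836872a74952965cdaf64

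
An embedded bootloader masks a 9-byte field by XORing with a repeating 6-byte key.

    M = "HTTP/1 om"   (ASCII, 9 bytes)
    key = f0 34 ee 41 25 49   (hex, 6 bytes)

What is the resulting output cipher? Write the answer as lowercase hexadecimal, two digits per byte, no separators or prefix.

The 6-byte key repeats, so the effective keystream is f0 34 ee 41 25 49 f0 34 ee.
byte 0:  72 xor 240 = 184
byte 1:  84 xor  52 =  96
byte 2:  84 xor 238 = 186
byte 3:  80 xor  65 =  17
byte 4:  47 xor  37 =  10
byte 5:  49 xor  73 = 120
byte 6:  32 xor 240 = 208
byte 7: 111 xor  52 =  91
byte 8: 109 xor 238 = 131

b860ba110a78d05b83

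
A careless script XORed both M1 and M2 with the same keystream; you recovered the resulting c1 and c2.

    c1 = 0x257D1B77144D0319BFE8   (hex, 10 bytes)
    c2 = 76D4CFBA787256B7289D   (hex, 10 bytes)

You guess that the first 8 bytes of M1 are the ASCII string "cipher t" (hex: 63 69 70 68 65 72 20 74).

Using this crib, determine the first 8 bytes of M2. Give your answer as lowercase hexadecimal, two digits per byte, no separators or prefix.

30c0a4a5094d75da

First, c1 ⊕ c2 = (M1 ⊕ K) ⊕ (M2 ⊕ K) = M1 ⊕ M2, so the key drops out. Then M2 = (M1 ⊕ M2) ⊕ M1 over the first 8 bytes.
byte 0: (25 xor 76) xor 63 = 53 xor 63 = 30
byte 1: (7d xor d4) xor 69 = a9 xor 69 = c0
byte 2: (1b xor cf) xor 70 = d4 xor 70 = a4
byte 3: (77 xor ba) xor 68 = cd xor 68 = a5
byte 4: (14 xor 78) xor 65 = 6c xor 65 = 09
byte 5: (4d xor 72) xor 72 = 3f xor 72 = 4d
byte 6: (03 xor 56) xor 20 = 55 xor 20 = 75
byte 7: (19 xor b7) xor 74 = ae xor 74 = da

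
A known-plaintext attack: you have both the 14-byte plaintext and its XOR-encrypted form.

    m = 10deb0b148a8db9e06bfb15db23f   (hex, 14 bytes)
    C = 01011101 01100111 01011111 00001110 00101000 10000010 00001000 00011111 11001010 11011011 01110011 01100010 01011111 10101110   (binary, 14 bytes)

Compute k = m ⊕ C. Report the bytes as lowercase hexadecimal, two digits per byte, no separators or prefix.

Since C = m ⊕ k, XORing both sides with m gives k = m ⊕ C.
10 xor 5d = 4d
de xor 67 = b9
b0 xor 5f = ef
b1 xor 0e = bf
48 xor 28 = 60
a8 xor 82 = 2a
db xor 08 = d3
9e xor 1f = 81
06 xor ca = cc
bf xor db = 64
b1 xor 73 = c2
5d xor 62 = 3f
b2 xor 5f = ed
3f xor ae = 91

4db9efbf602ad381cc64c23fed91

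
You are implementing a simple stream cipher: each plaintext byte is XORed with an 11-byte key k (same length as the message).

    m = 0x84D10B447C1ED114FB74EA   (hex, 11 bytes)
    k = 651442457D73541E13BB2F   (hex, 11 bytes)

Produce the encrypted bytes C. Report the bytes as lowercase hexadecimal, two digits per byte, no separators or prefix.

e1c54901016d850ae8cfc5

byte 0: 10000100 xor 01100101 = 11100001
byte 1: 11010001 xor 00010100 = 11000101
byte 2: 00001011 xor 01000010 = 01001001
byte 3: 01000100 xor 01000101 = 00000001
byte 4: 01111100 xor 01111101 = 00000001
byte 5: 00011110 xor 01110011 = 01101101
byte 6: 11010001 xor 01010100 = 10000101
byte 7: 00010100 xor 00011110 = 00001010
byte 8: 11111011 xor 00010011 = 11101000
byte 9: 01110100 xor 10111011 = 11001111
byte 10: 11101010 xor 00101111 = 11000101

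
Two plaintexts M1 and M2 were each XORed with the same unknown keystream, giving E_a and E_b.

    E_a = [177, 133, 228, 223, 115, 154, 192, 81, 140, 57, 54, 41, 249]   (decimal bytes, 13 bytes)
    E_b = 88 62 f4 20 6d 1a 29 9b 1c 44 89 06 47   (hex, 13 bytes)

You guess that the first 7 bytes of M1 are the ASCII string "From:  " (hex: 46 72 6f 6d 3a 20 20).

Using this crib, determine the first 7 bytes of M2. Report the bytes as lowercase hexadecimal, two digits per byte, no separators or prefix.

7f957f9224a0c9

First, E_a ⊕ E_b = (M1 ⊕ K) ⊕ (M2 ⊕ K) = M1 ⊕ M2, so the key drops out. Then M2 = (M1 ⊕ M2) ⊕ M1 over the first 7 bytes.
byte 0: (b1 ^ 88) ^ 46 = 39 ^ 46 = 7f
byte 1: (85 ^ 62) ^ 72 = e7 ^ 72 = 95
byte 2: (e4 ^ f4) ^ 6f = 10 ^ 6f = 7f
byte 3: (df ^ 20) ^ 6d = ff ^ 6d = 92
byte 4: (73 ^ 6d) ^ 3a = 1e ^ 3a = 24
byte 5: (9a ^ 1a) ^ 20 = 80 ^ 20 = a0
byte 6: (c0 ^ 29) ^ 20 = e9 ^ 20 = c9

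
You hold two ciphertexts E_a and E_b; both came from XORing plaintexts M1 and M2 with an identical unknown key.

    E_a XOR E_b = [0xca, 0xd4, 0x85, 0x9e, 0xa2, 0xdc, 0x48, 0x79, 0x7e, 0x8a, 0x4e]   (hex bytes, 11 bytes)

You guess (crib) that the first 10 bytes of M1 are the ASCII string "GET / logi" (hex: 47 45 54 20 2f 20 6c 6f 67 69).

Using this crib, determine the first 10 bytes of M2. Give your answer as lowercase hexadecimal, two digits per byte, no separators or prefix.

8d91d1be8dfc241619e3

Since E_a ⊕ E_b = M1 ⊕ M2, XORing with the guessed M1 bytes yields the corresponding M2 bytes: M2 = (E_a ⊕ E_b) ⊕ M1.
ca XOR 47 = 8d
d4 XOR 45 = 91
85 XOR 54 = d1
9e XOR 20 = be
a2 XOR 2f = 8d
dc XOR 20 = fc
48 XOR 6c = 24
79 XOR 6f = 16
7e XOR 67 = 19
8a XOR 69 = e3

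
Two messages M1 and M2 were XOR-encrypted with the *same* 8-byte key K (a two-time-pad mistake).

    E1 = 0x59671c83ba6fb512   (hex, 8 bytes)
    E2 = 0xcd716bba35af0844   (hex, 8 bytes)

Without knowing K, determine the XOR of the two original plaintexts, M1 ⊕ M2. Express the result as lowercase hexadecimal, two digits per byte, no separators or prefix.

941677398fc0bd56

E1 ⊕ E2 = (M1 ⊕ K) ⊕ (M2 ⊕ K) = M1 ⊕ M2 — the shared key cancels under XOR.
byte 0: 59 xor cd = 94
byte 1: 67 xor 71 = 16
byte 2: 1c xor 6b = 77
byte 3: 83 xor ba = 39
byte 4: ba xor 35 = 8f
byte 5: 6f xor af = c0
byte 6: b5 xor 08 = bd
byte 7: 12 xor 44 = 56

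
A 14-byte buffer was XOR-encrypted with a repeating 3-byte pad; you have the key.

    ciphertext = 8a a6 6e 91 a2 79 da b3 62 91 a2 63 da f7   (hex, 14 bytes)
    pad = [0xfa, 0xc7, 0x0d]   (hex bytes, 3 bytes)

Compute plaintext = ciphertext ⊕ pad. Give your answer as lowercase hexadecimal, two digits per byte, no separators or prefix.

7061636b657420746f6b656e2030

The 3-byte key repeats, so the effective keystream is fa c7 0d fa c7 0d fa c7 0d fa c7 0d fa c7.
byte 0: 8a ^ fa = 70
byte 1: a6 ^ c7 = 61
byte 2: 6e ^ 0d = 63
byte 3: 91 ^ fa = 6b
byte 4: a2 ^ c7 = 65
byte 5: 79 ^ 0d = 74
byte 6: da ^ fa = 20
byte 7: b3 ^ c7 = 74
byte 8: 62 ^ 0d = 6f
byte 9: 91 ^ fa = 6b
byte 10: a2 ^ c7 = 65
byte 11: 63 ^ 0d = 6e
byte 12: da ^ fa = 20
byte 13: f7 ^ c7 = 30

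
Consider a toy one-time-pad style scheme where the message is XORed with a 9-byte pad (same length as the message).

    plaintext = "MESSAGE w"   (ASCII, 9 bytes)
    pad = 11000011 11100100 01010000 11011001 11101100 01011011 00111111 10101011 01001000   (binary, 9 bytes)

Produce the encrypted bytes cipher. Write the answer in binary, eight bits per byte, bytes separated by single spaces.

 77 xor 195 = 142
 69 xor 228 = 161
 83 xor  80 =   3
 83 xor 217 = 138
 65 xor 236 = 173
 71 xor  91 =  28
 69 xor  63 = 122
 32 xor 171 = 139
119 xor  72 =  63

10001110 10100001 00000011 10001010 10101101 00011100 01111010 10001011 00111111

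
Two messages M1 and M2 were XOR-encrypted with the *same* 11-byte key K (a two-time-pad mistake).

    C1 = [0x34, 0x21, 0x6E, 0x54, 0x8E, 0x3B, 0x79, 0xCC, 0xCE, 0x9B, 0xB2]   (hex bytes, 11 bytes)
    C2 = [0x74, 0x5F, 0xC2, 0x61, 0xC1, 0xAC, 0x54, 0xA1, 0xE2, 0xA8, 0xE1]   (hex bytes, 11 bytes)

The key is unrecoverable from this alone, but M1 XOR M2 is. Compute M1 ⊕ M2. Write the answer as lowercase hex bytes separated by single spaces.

40 7e ac 35 4f 97 2d 6d 2c 33 53

C1 ⊕ C2 = (M1 ⊕ K) ⊕ (M2 ⊕ K) = M1 ⊕ M2 — the shared key cancels under XOR.
byte 0: 34 XOR 74 = 40
byte 1: 21 XOR 5f = 7e
byte 2: 6e XOR c2 = ac
byte 3: 54 XOR 61 = 35
byte 4: 8e XOR c1 = 4f
byte 5: 3b XOR ac = 97
byte 6: 79 XOR 54 = 2d
byte 7: cc XOR a1 = 6d
byte 8: ce XOR e2 = 2c
byte 9: 9b XOR a8 = 33
byte 10: b2 XOR e1 = 53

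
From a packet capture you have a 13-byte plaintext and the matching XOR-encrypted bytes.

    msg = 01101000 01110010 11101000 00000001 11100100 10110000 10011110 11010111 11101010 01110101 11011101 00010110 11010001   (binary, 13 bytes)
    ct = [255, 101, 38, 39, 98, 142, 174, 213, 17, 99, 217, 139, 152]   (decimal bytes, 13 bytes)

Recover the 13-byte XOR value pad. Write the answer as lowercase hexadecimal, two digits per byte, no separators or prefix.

9717ce26863e3002fb16049d49

Since ct = msg ⊕ pad, XORing both sides with msg gives pad = msg ⊕ ct.
68 ^ ff = 97
72 ^ 65 = 17
e8 ^ 26 = ce
01 ^ 27 = 26
e4 ^ 62 = 86
b0 ^ 8e = 3e
9e ^ ae = 30
d7 ^ d5 = 02
ea ^ 11 = fb
75 ^ 63 = 16
dd ^ d9 = 04
16 ^ 8b = 9d
d1 ^ 98 = 49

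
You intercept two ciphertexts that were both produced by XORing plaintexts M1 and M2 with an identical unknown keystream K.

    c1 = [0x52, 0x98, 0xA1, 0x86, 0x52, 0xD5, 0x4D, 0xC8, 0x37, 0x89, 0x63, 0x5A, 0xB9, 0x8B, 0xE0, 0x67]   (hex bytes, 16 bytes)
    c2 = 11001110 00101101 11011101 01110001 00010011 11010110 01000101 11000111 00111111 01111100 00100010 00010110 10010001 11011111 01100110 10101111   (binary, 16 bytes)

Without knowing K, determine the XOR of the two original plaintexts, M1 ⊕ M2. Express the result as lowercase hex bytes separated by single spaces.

9c b5 7c f7 41 03 08 0f 08 f5 41 4c 28 54 86 c8

c1 ⊕ c2 = (M1 ⊕ K) ⊕ (M2 ⊕ K) = M1 ⊕ M2 — the shared key cancels under XOR.
52 ^ ce = 9c
98 ^ 2d = b5
a1 ^ dd = 7c
86 ^ 71 = f7
52 ^ 13 = 41
d5 ^ d6 = 03
4d ^ 45 = 08
c8 ^ c7 = 0f
37 ^ 3f = 08
89 ^ 7c = f5
63 ^ 22 = 41
5a ^ 16 = 4c
b9 ^ 91 = 28
8b ^ df = 54
e0 ^ 66 = 86
67 ^ af = c8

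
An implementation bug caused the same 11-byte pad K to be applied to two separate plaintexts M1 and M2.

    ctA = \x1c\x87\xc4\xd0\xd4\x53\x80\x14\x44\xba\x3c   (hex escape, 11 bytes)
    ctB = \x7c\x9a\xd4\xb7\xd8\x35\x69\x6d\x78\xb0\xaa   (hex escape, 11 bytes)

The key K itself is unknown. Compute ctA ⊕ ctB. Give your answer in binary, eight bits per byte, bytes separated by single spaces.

ctA ⊕ ctB = (M1 ⊕ K) ⊕ (M2 ⊕ K) = M1 ⊕ M2 — the shared key cancels under XOR.
00011100 XOR 01111100 = 01100000
10000111 XOR 10011010 = 00011101
11000100 XOR 11010100 = 00010000
11010000 XOR 10110111 = 01100111
11010100 XOR 11011000 = 00001100
01010011 XOR 00110101 = 01100110
10000000 XOR 01101001 = 11101001
00010100 XOR 01101101 = 01111001
01000100 XOR 01111000 = 00111100
10111010 XOR 10110000 = 00001010
00111100 XOR 10101010 = 10010110

01100000 00011101 00010000 01100111 00001100 01100110 11101001 01111001 00111100 00001010 10010110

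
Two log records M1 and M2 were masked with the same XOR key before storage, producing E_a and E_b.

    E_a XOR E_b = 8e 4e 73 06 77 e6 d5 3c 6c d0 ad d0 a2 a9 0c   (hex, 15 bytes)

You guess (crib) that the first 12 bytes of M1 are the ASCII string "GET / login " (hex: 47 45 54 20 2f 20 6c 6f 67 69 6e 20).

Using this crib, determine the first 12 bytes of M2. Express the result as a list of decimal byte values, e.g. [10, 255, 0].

[201, 11, 39, 38, 88, 198, 185, 83, 11, 185, 195, 240]

Since E_a ⊕ E_b = M1 ⊕ M2, XORing with the guessed M1 bytes yields the corresponding M2 bytes: M2 = (E_a ⊕ E_b) ⊕ M1.
10001110 ^ 01000111 = 11001001
01001110 ^ 01000101 = 00001011
01110011 ^ 01010100 = 00100111
00000110 ^ 00100000 = 00100110
01110111 ^ 00101111 = 01011000
11100110 ^ 00100000 = 11000110
11010101 ^ 01101100 = 10111001
00111100 ^ 01101111 = 01010011
01101100 ^ 01100111 = 00001011
11010000 ^ 01101001 = 10111001
10101101 ^ 01101110 = 11000011
11010000 ^ 00100000 = 11110000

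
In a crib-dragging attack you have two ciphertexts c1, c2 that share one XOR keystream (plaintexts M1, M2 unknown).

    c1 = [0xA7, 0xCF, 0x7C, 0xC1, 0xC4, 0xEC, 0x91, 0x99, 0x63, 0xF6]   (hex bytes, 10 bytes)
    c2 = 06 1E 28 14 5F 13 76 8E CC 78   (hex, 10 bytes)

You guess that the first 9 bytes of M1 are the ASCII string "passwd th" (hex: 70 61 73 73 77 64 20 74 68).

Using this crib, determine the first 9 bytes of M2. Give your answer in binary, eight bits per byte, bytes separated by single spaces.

11010001 10110000 00100111 10100110 11101100 10011011 11000111 01100011 11000111

First, c1 ⊕ c2 = (M1 ⊕ K) ⊕ (M2 ⊕ K) = M1 ⊕ M2, so the key drops out. Then M2 = (M1 ⊕ M2) ⊕ M1 over the first 9 bytes.
byte 0: (a7 xor 06) xor 70 = a1 xor 70 = d1
byte 1: (cf xor 1e) xor 61 = d1 xor 61 = b0
byte 2: (7c xor 28) xor 73 = 54 xor 73 = 27
byte 3: (c1 xor 14) xor 73 = d5 xor 73 = a6
byte 4: (c4 xor 5f) xor 77 = 9b xor 77 = ec
byte 5: (ec xor 13) xor 64 = ff xor 64 = 9b
byte 6: (91 xor 76) xor 20 = e7 xor 20 = c7
byte 7: (99 xor 8e) xor 74 = 17 xor 74 = 63
byte 8: (63 xor cc) xor 68 = af xor 68 = c7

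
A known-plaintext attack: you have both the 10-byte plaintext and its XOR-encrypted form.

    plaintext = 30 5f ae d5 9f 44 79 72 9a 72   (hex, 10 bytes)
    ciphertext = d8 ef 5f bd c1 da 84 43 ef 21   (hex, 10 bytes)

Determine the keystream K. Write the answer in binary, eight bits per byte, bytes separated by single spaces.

11101000 10110000 11110001 01101000 01011110 10011110 11111101 00110001 01110101 01010011

Since ciphertext = plaintext ⊕ K, XORing both sides with plaintext gives K = plaintext ⊕ ciphertext.
byte 0: 00110000 ⊕ 11011000 = 11101000
byte 1: 01011111 ⊕ 11101111 = 10110000
byte 2: 10101110 ⊕ 01011111 = 11110001
byte 3: 11010101 ⊕ 10111101 = 01101000
byte 4: 10011111 ⊕ 11000001 = 01011110
byte 5: 01000100 ⊕ 11011010 = 10011110
byte 6: 01111001 ⊕ 10000100 = 11111101
byte 7: 01110010 ⊕ 01000011 = 00110001
byte 8: 10011010 ⊕ 11101111 = 01110101
byte 9: 01110010 ⊕ 00100001 = 01010011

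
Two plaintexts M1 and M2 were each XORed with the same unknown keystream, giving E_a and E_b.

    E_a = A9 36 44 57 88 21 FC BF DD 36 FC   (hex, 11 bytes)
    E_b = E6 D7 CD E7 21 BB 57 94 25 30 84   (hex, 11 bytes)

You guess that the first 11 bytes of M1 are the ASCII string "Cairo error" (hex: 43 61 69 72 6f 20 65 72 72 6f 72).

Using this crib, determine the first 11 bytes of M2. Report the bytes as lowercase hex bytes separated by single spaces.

First, E_a ⊕ E_b = (M1 ⊕ K) ⊕ (M2 ⊕ K) = M1 ⊕ M2, so the key drops out. Then M2 = (M1 ⊕ M2) ⊕ M1 over the first 11 bytes.
byte 0: (a9 xor e6) xor 43 = 4f xor 43 = 0c
byte 1: (36 xor d7) xor 61 = e1 xor 61 = 80
byte 2: (44 xor cd) xor 69 = 89 xor 69 = e0
byte 3: (57 xor e7) xor 72 = b0 xor 72 = c2
byte 4: (88 xor 21) xor 6f = a9 xor 6f = c6
byte 5: (21 xor bb) xor 20 = 9a xor 20 = ba
byte 6: (fc xor 57) xor 65 = ab xor 65 = ce
byte 7: (bf xor 94) xor 72 = 2b xor 72 = 59
byte 8: (dd xor 25) xor 72 = f8 xor 72 = 8a
byte 9: (36 xor 30) xor 6f = 06 xor 6f = 69
byte 10: (fc xor 84) xor 72 = 78 xor 72 = 0a

0c 80 e0 c2 c6 ba ce 59 8a 69 0a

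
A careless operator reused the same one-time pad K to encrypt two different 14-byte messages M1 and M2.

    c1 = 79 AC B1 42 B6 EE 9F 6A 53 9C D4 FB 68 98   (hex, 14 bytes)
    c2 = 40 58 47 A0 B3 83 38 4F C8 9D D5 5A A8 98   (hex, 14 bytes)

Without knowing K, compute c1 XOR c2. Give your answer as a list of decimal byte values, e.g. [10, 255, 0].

[57, 244, 246, 226, 5, 109, 167, 37, 155, 1, 1, 161, 192, 0]

c1 ⊕ c2 = (M1 ⊕ K) ⊕ (M2 ⊕ K) = M1 ⊕ M2 — the shared key cancels under XOR.
01111001 ⊕ 01000000 = 00111001
10101100 ⊕ 01011000 = 11110100
10110001 ⊕ 01000111 = 11110110
01000010 ⊕ 10100000 = 11100010
10110110 ⊕ 10110011 = 00000101
11101110 ⊕ 10000011 = 01101101
10011111 ⊕ 00111000 = 10100111
01101010 ⊕ 01001111 = 00100101
01010011 ⊕ 11001000 = 10011011
10011100 ⊕ 10011101 = 00000001
11010100 ⊕ 11010101 = 00000001
11111011 ⊕ 01011010 = 10100001
01101000 ⊕ 10101000 = 11000000
10011000 ⊕ 10011000 = 00000000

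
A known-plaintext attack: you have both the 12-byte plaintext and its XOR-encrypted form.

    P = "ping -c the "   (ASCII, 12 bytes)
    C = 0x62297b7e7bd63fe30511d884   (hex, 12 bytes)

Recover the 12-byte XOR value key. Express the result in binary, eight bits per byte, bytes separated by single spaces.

00010010 01000000 00010101 00011001 01011011 11111011 01011100 11000011 01110001 01111001 10111101 10100100

Since C = P ⊕ key, XORing both sides with P gives key = P ⊕ C.
70 xor 62 = 12
69 xor 29 = 40
6e xor 7b = 15
67 xor 7e = 19
20 xor 7b = 5b
2d xor d6 = fb
63 xor 3f = 5c
20 xor e3 = c3
74 xor 05 = 71
68 xor 11 = 79
65 xor d8 = bd
20 xor 84 = a4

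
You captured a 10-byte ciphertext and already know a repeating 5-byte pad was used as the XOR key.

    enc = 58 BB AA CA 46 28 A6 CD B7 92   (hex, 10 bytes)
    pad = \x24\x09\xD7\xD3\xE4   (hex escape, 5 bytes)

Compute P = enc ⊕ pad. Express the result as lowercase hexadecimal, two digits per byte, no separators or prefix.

7cb27d19a20caf1a6476

The 5-byte key repeats, so the effective keystream is 24 09 d7 d3 e4 24 09 d7 d3 e4.
byte 0: 58 ⊕ 24 = 7c
byte 1: bb ⊕ 09 = b2
byte 2: aa ⊕ d7 = 7d
byte 3: ca ⊕ d3 = 19
byte 4: 46 ⊕ e4 = a2
byte 5: 28 ⊕ 24 = 0c
byte 6: a6 ⊕ 09 = af
byte 7: cd ⊕ d7 = 1a
byte 8: b7 ⊕ d3 = 64
byte 9: 92 ⊕ e4 = 76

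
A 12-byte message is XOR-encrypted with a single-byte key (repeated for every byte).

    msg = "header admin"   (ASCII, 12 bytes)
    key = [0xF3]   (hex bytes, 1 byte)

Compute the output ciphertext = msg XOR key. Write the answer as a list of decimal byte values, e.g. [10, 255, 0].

The 1-byte key repeats, so the effective keystream is f3 f3 f3 f3 f3 f3 f3 f3 f3 f3 f3 f3.
byte 0: 104 XOR 243 = 155
byte 1: 101 XOR 243 = 150
byte 2:  97 XOR 243 = 146
byte 3: 100 XOR 243 = 151
byte 4: 101 XOR 243 = 150
byte 5: 114 XOR 243 = 129
byte 6:  32 XOR 243 = 211
byte 7:  97 XOR 243 = 146
byte 8: 100 XOR 243 = 151
byte 9: 109 XOR 243 = 158
byte 10: 105 XOR 243 = 154
byte 11: 110 XOR 243 = 157

[155, 150, 146, 151, 150, 129, 211, 146, 151, 158, 154, 157]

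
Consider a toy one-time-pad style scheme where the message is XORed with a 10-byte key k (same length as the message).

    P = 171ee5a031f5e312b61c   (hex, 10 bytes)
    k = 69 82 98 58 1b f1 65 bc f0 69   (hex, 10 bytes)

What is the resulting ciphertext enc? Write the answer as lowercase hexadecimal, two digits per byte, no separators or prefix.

7e9c7df82a0486ae4675

 23 XOR 105 = 126
 30 XOR 130 = 156
229 XOR 152 = 125
160 XOR  88 = 248
 49 XOR  27 =  42
245 XOR 241 =   4
227 XOR 101 = 134
 18 XOR 188 = 174
182 XOR 240 =  70
 28 XOR 105 = 117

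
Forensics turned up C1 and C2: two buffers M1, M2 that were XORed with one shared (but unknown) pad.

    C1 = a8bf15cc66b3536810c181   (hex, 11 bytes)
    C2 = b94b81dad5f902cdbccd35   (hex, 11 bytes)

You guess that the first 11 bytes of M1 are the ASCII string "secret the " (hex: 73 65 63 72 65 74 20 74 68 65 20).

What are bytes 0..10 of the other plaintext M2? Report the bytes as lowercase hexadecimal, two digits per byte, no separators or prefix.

6291f764d63e71d1c46994

First, C1 ⊕ C2 = (M1 ⊕ K) ⊕ (M2 ⊕ K) = M1 ⊕ M2, so the key drops out. Then M2 = (M1 ⊕ M2) ⊕ M1 over the first 11 bytes.
byte 0: (a8 xor b9) xor 73 = 11 xor 73 = 62
byte 1: (bf xor 4b) xor 65 = f4 xor 65 = 91
byte 2: (15 xor 81) xor 63 = 94 xor 63 = f7
byte 3: (cc xor da) xor 72 = 16 xor 72 = 64
byte 4: (66 xor d5) xor 65 = b3 xor 65 = d6
byte 5: (b3 xor f9) xor 74 = 4a xor 74 = 3e
byte 6: (53 xor 02) xor 20 = 51 xor 20 = 71
byte 7: (68 xor cd) xor 74 = a5 xor 74 = d1
byte 8: (10 xor bc) xor 68 = ac xor 68 = c4
byte 9: (c1 xor cd) xor 65 = 0c xor 65 = 69
byte 10: (81 xor 35) xor 20 = b4 xor 20 = 94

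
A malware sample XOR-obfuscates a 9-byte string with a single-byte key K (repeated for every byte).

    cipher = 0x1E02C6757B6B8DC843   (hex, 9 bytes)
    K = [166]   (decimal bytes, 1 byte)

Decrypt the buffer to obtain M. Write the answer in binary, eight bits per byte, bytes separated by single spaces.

10111000 10100100 01100000 11010011 11011101 11001101 00101011 01101110 11100101

The 1-byte key repeats, so the effective keystream is a6 a6 a6 a6 a6 a6 a6 a6 a6.
byte 0: 1e ^ a6 = b8
byte 1: 02 ^ a6 = a4
byte 2: c6 ^ a6 = 60
byte 3: 75 ^ a6 = d3
byte 4: 7b ^ a6 = dd
byte 5: 6b ^ a6 = cd
byte 6: 8d ^ a6 = 2b
byte 7: c8 ^ a6 = 6e
byte 8: 43 ^ a6 = e5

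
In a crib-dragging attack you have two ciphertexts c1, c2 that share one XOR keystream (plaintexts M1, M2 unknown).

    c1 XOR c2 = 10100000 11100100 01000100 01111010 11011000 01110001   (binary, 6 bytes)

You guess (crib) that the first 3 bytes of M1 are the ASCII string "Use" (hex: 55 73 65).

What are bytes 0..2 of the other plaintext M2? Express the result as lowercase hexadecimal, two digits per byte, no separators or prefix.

Since c1 ⊕ c2 = M1 ⊕ M2, XORing with the guessed M1 bytes yields the corresponding M2 bytes: M2 = (c1 ⊕ c2) ⊕ M1.
10100000 xor 01010101 = 11110101
11100100 xor 01110011 = 10010111
01000100 xor 01100101 = 00100001

f59721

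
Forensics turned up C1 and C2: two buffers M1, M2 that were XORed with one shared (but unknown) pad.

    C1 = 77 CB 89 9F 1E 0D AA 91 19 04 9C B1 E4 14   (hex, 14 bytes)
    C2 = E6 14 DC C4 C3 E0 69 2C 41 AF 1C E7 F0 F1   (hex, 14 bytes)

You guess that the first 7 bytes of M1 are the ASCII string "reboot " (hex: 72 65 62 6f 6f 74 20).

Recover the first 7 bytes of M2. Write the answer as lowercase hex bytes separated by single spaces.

First, C1 ⊕ C2 = (M1 ⊕ K) ⊕ (M2 ⊕ K) = M1 ⊕ M2, so the key drops out. Then M2 = (M1 ⊕ M2) ⊕ M1 over the first 7 bytes.
byte 0: (77 XOR e6) XOR 72 = 91 XOR 72 = e3
byte 1: (cb XOR 14) XOR 65 = df XOR 65 = ba
byte 2: (89 XOR dc) XOR 62 = 55 XOR 62 = 37
byte 3: (9f XOR c4) XOR 6f = 5b XOR 6f = 34
byte 4: (1e XOR c3) XOR 6f = dd XOR 6f = b2
byte 5: (0d XOR e0) XOR 74 = ed XOR 74 = 99
byte 6: (aa XOR 69) XOR 20 = c3 XOR 20 = e3

e3 ba 37 34 b2 99 e3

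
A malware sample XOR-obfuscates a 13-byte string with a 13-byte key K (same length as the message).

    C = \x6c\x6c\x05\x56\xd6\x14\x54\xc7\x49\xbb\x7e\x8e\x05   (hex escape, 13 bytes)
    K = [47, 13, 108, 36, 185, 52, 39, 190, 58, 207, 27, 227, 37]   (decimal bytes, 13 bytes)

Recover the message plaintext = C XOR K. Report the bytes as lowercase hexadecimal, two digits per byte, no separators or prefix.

XOR is its own inverse, so applying the key byte-wise gives the result directly.
6c ⊕ 2f = 43
6c ⊕ 0d = 61
05 ⊕ 6c = 69
56 ⊕ 24 = 72
d6 ⊕ b9 = 6f
14 ⊕ 34 = 20
54 ⊕ 27 = 73
c7 ⊕ be = 79
49 ⊕ 3a = 73
bb ⊕ cf = 74
7e ⊕ 1b = 65
8e ⊕ e3 = 6d
05 ⊕ 25 = 20

436169726f2073797374656d20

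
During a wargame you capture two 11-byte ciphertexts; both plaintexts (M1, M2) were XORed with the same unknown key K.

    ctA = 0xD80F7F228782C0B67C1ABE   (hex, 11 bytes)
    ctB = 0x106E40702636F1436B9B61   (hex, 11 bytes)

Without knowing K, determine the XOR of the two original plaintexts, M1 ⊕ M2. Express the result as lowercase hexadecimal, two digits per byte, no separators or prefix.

c8613f52a1b431f51781df

ctA ⊕ ctB = (M1 ⊕ K) ⊕ (M2 ⊕ K) = M1 ⊕ M2 — the shared key cancels under XOR.
byte 0: d8 ⊕ 10 = c8
byte 1: 0f ⊕ 6e = 61
byte 2: 7f ⊕ 40 = 3f
byte 3: 22 ⊕ 70 = 52
byte 4: 87 ⊕ 26 = a1
byte 5: 82 ⊕ 36 = b4
byte 6: c0 ⊕ f1 = 31
byte 7: b6 ⊕ 43 = f5
byte 8: 7c ⊕ 6b = 17
byte 9: 1a ⊕ 9b = 81
byte 10: be ⊕ 61 = df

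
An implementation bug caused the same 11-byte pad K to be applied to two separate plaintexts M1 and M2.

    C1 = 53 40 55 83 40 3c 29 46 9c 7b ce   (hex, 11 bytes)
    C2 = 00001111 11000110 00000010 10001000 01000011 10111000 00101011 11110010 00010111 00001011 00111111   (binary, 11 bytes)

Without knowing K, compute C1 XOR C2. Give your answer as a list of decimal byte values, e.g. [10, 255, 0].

[92, 134, 87, 11, 3, 132, 2, 180, 139, 112, 241]

C1 ⊕ C2 = (M1 ⊕ K) ⊕ (M2 ⊕ K) = M1 ⊕ M2 — the shared key cancels under XOR.
53 ⊕ 0f = 5c
40 ⊕ c6 = 86
55 ⊕ 02 = 57
83 ⊕ 88 = 0b
40 ⊕ 43 = 03
3c ⊕ b8 = 84
29 ⊕ 2b = 02
46 ⊕ f2 = b4
9c ⊕ 17 = 8b
7b ⊕ 0b = 70
ce ⊕ 3f = f1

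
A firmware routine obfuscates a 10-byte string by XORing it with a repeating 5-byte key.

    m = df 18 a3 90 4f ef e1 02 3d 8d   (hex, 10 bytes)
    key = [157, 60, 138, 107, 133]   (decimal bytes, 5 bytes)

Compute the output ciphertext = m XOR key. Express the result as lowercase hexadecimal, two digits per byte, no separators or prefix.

422429fbca72dd885608

The 5-byte key repeats, so the effective keystream is 9d 3c 8a 6b 85 9d 3c 8a 6b 85.
byte 0: df XOR 9d = 42
byte 1: 18 XOR 3c = 24
byte 2: a3 XOR 8a = 29
byte 3: 90 XOR 6b = fb
byte 4: 4f XOR 85 = ca
byte 5: ef XOR 9d = 72
byte 6: e1 XOR 3c = dd
byte 7: 02 XOR 8a = 88
byte 8: 3d XOR 6b = 56
byte 9: 8d XOR 85 = 08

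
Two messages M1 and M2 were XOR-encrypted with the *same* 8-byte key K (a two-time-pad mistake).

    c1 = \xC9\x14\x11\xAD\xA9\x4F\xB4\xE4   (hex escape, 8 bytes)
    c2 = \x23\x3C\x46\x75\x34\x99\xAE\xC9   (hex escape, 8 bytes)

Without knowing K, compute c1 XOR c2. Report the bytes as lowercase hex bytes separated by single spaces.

ea 28 57 d8 9d d6 1a 2d

c1 ⊕ c2 = (M1 ⊕ K) ⊕ (M2 ⊕ K) = M1 ⊕ M2 — the shared key cancels under XOR.
11001001 ⊕ 00100011 = 11101010
00010100 ⊕ 00111100 = 00101000
00010001 ⊕ 01000110 = 01010111
10101101 ⊕ 01110101 = 11011000
10101001 ⊕ 00110100 = 10011101
01001111 ⊕ 10011001 = 11010110
10110100 ⊕ 10101110 = 00011010
11100100 ⊕ 11001001 = 00101101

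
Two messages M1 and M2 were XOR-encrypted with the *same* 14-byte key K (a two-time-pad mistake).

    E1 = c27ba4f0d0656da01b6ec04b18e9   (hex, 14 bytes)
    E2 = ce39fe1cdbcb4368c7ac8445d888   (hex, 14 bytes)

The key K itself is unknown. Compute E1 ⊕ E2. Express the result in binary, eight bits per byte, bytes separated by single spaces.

00001100 01000010 01011010 11101100 00001011 10101110 00101110 11001000 11011100 11000010 01000100 00001110 11000000 01100001

E1 ⊕ E2 = (M1 ⊕ K) ⊕ (M2 ⊕ K) = M1 ⊕ M2 — the shared key cancels under XOR.
11000010 ^ 11001110 = 00001100
01111011 ^ 00111001 = 01000010
10100100 ^ 11111110 = 01011010
11110000 ^ 00011100 = 11101100
11010000 ^ 11011011 = 00001011
01100101 ^ 11001011 = 10101110
01101101 ^ 01000011 = 00101110
10100000 ^ 01101000 = 11001000
00011011 ^ 11000111 = 11011100
01101110 ^ 10101100 = 11000010
11000000 ^ 10000100 = 01000100
01001011 ^ 01000101 = 00001110
00011000 ^ 11011000 = 11000000
11101001 ^ 10001000 = 01100001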